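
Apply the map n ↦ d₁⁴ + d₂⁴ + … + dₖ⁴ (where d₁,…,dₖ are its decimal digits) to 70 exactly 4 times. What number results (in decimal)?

10929

70 → 2401
2401 → 273
273 → 2498
2498 → 10929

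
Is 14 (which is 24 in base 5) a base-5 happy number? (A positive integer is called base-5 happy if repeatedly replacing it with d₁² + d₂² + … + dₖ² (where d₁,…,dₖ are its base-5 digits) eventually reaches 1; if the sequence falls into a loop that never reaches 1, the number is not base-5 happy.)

14 = (2,4)_5 → 2² + 4² = 4 + 16 = 20
20 = (4,0)_5 → 4² + 0² = 16 + 0 = 16
16 = (3,1)_5 → 3² + 1² = 9 + 1 = 10
10 = (2,0)_5 → 2² + 0² = 4 + 0 = 4
4 = (4)_5 → 4² = 16  — 16 already seen; the sequence cycles without reaching 1.

not base-5 happy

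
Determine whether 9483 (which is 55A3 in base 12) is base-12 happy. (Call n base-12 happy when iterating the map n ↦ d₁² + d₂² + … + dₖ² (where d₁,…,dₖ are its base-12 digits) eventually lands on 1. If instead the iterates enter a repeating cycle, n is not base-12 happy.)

not base-12 happy

9483 = (5,5,10,3)_12 → 5² + 5² + 10² + 3² = 25 + 25 + 100 + 9 = 159
159 = (1,1,3)_12 → 1² + 1² + 3² = 1 + 1 + 9 = 11
11 = (11)_12 → 11² = 121
121 = (10,1)_12 → 10² + 1² = 100 + 1 = 101
101 = (8,5)_12 → 8² + 5² = 64 + 25 = 89
89 = (7,5)_12 → 7² + 5² = 49 + 25 = 74
74 = (6,2)_12 → 6² + 2² = 36 + 4 = 40
40 = (3,4)_12 → 3² + 4² = 9 + 16 = 25
25 = (2,1)_12 → 2² + 1² = 4 + 1 = 5
5 = (5)_12 → 5² = 25  — 25 already seen; the sequence cycles without reaching 1.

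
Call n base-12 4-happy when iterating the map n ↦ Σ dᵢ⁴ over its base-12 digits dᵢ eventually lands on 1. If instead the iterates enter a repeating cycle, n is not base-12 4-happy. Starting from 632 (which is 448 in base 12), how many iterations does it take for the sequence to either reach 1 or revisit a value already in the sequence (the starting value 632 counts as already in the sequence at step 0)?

632 = (4,4,8)_12 → 4608
4608 = (2,8,0,0)_12 → 4112
4112 = (2,4,6,8)_12 → 5664
5664 = (3,3,4,0)_12 → 418
418 = (2,10,10)_12 → 20016
20016 = (11,7,0,0)_12 → 17042
17042 = (9,10,4,2)_12 → 16833
16833 = (9,8,10,9)_12 → 27218
27218 = (1,3,9,0,2)_12 → 6659
6659 = (3,10,2,11)_12 → 24738
24738 = (1,2,3,9,6)_12 → 7955
7955 = (4,7,2,11)_12 → 17314
17314 = (10,0,2,10)_12 → 20016  — 20016 repeats.
That took 13 steps.

13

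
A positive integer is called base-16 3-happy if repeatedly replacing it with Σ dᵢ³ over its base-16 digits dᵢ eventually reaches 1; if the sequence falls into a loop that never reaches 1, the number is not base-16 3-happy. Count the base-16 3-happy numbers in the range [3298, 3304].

3298: 3298 → 4480 → 514 → 16 → 1  (reaches 1)
3299: 3299 → 4499 → 758 → 3599 → 6119 → 3431 → 2756 → 2792 → 4256 → 1001 → 3500 → 4925 → 2252 → 3968 → 3887 → 6758 → 1433 → 1583 → 3599  (repeats 3599)
3300: 3300 → 4536 → 1845 → 495 → 6120 → 3600 → 2745 → 3060 → 4770 → 1017 → 4131 → 36 → 72 → 576 → 72  (repeats 72)
3301: 3301 → 4597 → 3502 → 5941 → 496 → 3376 → 2224 → 1843 → 397 → 2710 → 1945 → 1801 → 1072 → 91 → 1456 → 1456  (repeats 1456)
3302: 3302 → 4688 → 134 → 728 → 2717 → 3926 → 3716 → 3320 → 5615 → 6245 → 854 → 368 → 344 → 638 → 3095 → 2072 → 1025 → 65 → 65  (repeats 65)
3303: 3303 → 4815 → 5112 → 3915 → 4770 → 1017 → 4131 → 36 → 72 → 576 → 72  (repeats 72)
3304: 3304 → 4984 → 883 → 397 → 2710 → 1945 → 1801 → 1072 → 91 → 1456 → 1456  (repeats 1456)
base-16 3-happy: 3298

1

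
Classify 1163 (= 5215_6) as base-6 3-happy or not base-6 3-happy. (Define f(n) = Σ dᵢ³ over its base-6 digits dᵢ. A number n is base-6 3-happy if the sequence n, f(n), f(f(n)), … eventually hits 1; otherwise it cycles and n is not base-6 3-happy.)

base-6 3-happy

1163 = (5,2,1,5)_6 → 259
259 = (1,1,1,1)_6 → 4
4 = (4)_6 → 64
64 = (1,4,4)_6 → 129
129 = (3,3,3)_6 → 81
81 = (2,1,3)_6 → 36
36 = (1,0,0)_6 → 1  — reached 1.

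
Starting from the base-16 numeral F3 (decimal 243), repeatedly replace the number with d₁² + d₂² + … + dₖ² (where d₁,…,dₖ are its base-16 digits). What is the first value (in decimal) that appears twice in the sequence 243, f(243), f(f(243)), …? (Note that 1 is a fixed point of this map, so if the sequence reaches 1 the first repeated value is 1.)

85

243 = (15,3)_16 → 15² + 3² = 225 + 9 = 234
234 = (14,10)_16 → 14² + 10² = 196 + 100 = 296
296 = (1,2,8)_16 → 1² + 2² + 8² = 1 + 4 + 64 = 69
69 = (4,5)_16 → 4² + 5² = 16 + 25 = 41
41 = (2,9)_16 → 2² + 9² = 4 + 81 = 85
85 = (5,5)_16 → 5² + 5² = 25 + 25 = 50
50 = (3,2)_16 → 3² + 2² = 9 + 4 = 13
13 = (13)_16 → 13² = 169
169 = (10,9)_16 → 10² + 9² = 100 + 81 = 181
181 = (11,5)_16 → 11² + 5² = 121 + 25 = 146
146 = (9,2)_16 → 9² + 2² = 81 + 4 = 85  — 85 already appeared earlier.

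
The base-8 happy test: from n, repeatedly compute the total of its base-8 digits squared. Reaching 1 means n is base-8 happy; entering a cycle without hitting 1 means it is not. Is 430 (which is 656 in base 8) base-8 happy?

base-8 happy

430 = (6,5,6)_8 → 6² + 5² + 6² = 36 + 25 + 36 = 97
97 = (1,4,1)_8 → 1² + 4² + 1² = 1 + 16 + 1 = 18
18 = (2,2)_8 → 2² + 2² = 4 + 4 = 8
8 = (1,0)_8 → 1² + 0² = 1 + 0 = 1  — reached 1.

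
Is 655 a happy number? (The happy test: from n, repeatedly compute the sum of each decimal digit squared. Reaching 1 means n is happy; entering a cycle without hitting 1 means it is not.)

happy

655 → 86
86 → 100
100 → 1  — reached 1.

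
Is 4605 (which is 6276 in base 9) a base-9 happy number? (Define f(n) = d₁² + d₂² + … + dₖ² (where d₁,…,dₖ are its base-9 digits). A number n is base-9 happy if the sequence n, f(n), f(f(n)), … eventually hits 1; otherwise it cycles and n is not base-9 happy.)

base-9 happy

4605 = (6,2,7,6)_9 → 6² + 2² + 7² + 6² = 125
125 = (1,4,8)_9 → 1² + 4² + 8² = 81
81 = (1,0,0)_9 → 1² + 0² + 0² = 1  — reached 1.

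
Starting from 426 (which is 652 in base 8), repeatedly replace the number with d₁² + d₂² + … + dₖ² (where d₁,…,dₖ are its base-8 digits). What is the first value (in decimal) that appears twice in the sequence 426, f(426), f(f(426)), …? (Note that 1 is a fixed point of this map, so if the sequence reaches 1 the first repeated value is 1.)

4

426 = (6,5,2)_8 → 65
65 = (1,0,1)_8 → 2
2 = (2)_8 → 4
4 = (4)_8 → 16
16 = (2,0)_8 → 4  — 4 already appeared earlier.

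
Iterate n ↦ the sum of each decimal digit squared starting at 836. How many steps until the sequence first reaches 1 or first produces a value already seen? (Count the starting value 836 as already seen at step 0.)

5

836 → 8² + 3² + 6² = 64 + 9 + 36 = 109
109 → 1² + 0² + 9² = 1 + 0 + 81 = 82
82 → 8² + 2² = 64 + 4 = 68
68 → 6² + 8² = 36 + 64 = 100
100 → 1² + 0² + 0² = 1 + 0 + 0 = 1  — reached 1.
That took 5 steps.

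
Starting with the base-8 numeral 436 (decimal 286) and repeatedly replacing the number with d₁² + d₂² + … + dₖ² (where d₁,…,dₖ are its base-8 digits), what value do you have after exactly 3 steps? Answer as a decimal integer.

6

286 = (4,3,6)_8 → 61
61 = (7,5)_8 → 74
74 = (1,1,2)_8 → 6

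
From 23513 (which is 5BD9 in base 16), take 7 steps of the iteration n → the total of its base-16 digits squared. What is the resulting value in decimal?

181

23513 = (5,11,13,9)_16 → 5² + 11² + 13² + 9² = 25 + 121 + 169 + 81 = 396
396 = (1,8,12)_16 → 1² + 8² + 12² = 1 + 64 + 144 = 209
209 = (13,1)_16 → 13² + 1² = 169 + 1 = 170
170 = (10,10)_16 → 10² + 10² = 100 + 100 = 200
200 = (12,8)_16 → 12² + 8² = 144 + 64 = 208
208 = (13,0)_16 → 13² + 0² = 169 + 0 = 169
169 = (10,9)_16 → 10² + 9² = 100 + 81 = 181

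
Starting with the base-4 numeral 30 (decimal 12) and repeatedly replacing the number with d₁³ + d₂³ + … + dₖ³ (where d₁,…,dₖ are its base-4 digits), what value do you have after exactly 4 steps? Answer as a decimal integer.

9

12 = (3,0)_4 → 3³ + 0³ = 27
27 = (1,2,3)_4 → 1³ + 2³ + 3³ = 36
36 = (2,1,0)_4 → 2³ + 1³ + 0³ = 9
9 = (2,1)_4 → 2³ + 1³ = 9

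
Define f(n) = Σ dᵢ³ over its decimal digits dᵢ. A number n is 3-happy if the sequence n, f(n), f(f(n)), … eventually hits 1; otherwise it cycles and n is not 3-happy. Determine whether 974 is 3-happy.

974 → 1136
1136 → 245
245 → 197
197 → 1073
1073 → 371
371 → 371  — 371 already seen; the sequence cycles without reaching 1.

not 3-happy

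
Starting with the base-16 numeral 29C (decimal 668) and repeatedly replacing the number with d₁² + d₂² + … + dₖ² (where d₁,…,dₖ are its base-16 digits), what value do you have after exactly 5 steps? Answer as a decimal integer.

668 = (2,9,12)_16 → 229
229 = (14,5)_16 → 221
221 = (13,13)_16 → 338
338 = (1,5,2)_16 → 30
30 = (1,14)_16 → 197

197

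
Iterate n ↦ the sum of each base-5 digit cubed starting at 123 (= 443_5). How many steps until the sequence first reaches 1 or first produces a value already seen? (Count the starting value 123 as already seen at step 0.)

7

123 = (4,4,3)_5 → 4³ + 4³ + 3³ = 155
155 = (1,1,1,0)_5 → 1³ + 1³ + 1³ + 0³ = 3
3 = (3)_5 → 3³ = 27
27 = (1,0,2)_5 → 1³ + 0³ + 2³ = 9
9 = (1,4)_5 → 1³ + 4³ = 65
65 = (2,3,0)_5 → 2³ + 3³ + 0³ = 35
35 = (1,2,0)_5 → 1³ + 2³ + 0³ = 9  — 9 repeats.
That took 7 steps.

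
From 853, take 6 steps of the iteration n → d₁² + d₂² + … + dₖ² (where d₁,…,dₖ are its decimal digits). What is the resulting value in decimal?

853 → 8² + 5² + 3² = 98
98 → 9² + 8² = 145
145 → 1² + 4² + 5² = 42
42 → 4² + 2² = 20
20 → 2² + 0² = 4
4 → 4² = 16

16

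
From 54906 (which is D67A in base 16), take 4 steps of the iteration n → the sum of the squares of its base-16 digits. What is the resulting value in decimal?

54906 = (13,6,7,10)_16 → 13² + 6² + 7² + 10² = 169 + 36 + 49 + 100 = 354
354 = (1,6,2)_16 → 1² + 6² + 2² = 1 + 36 + 4 = 41
41 = (2,9)_16 → 2² + 9² = 4 + 81 = 85
85 = (5,5)_16 → 5² + 5² = 25 + 25 = 50

50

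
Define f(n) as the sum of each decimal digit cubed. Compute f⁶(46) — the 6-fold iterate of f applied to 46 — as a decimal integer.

46 → 4³ + 6³ = 280
280 → 2³ + 8³ + 0³ = 520
520 → 5³ + 2³ + 0³ = 133
133 → 1³ + 3³ + 3³ = 55
55 → 5³ + 5³ = 250
250 → 2³ + 5³ + 0³ = 133

133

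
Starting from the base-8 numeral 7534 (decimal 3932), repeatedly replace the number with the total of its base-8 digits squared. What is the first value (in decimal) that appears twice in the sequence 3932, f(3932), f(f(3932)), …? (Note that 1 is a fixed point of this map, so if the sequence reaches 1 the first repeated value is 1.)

26

3932 = (7,5,3,4)_8 → 7² + 5² + 3² + 4² = 49 + 25 + 9 + 16 = 99
99 = (1,4,3)_8 → 1² + 4² + 3² = 1 + 16 + 9 = 26
26 = (3,2)_8 → 3² + 2² = 9 + 4 = 13
13 = (1,5)_8 → 1² + 5² = 1 + 25 = 26  — 26 already appeared earlier.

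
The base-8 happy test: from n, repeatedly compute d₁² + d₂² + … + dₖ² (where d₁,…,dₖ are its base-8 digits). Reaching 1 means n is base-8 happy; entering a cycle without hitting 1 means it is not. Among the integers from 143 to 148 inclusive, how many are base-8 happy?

1

143: 143 → 54 → 72 → 2 → 4 → 16 → 4  (repeats 4)
144: 144 → 8 → 1  (reaches 1)
145: 145 → 9 → 2 → 4 → 16 → 4  (repeats 4)
146: 146 → 12 → 17 → 5 → 25 → 10 → 5  (repeats 5)
147: 147 → 17 → 5 → 25 → 10 → 5  (repeats 5)
148: 148 → 24 → 9 → 2 → 4 → 16 → 4  (repeats 4)
base-8 happy: 144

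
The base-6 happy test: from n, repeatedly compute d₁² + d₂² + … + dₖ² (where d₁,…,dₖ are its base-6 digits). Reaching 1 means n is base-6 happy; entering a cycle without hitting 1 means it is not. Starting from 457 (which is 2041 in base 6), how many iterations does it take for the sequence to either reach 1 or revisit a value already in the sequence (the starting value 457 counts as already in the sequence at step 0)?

13

457 = (2,0,4,1)_6 → 2² + 0² + 4² + 1² = 21
21 = (3,3)_6 → 3² + 3² = 18
18 = (3,0)_6 → 3² + 0² = 9
9 = (1,3)_6 → 1² + 3² = 10
10 = (1,4)_6 → 1² + 4² = 17
17 = (2,5)_6 → 2² + 5² = 29
29 = (4,5)_6 → 4² + 5² = 41
41 = (1,0,5)_6 → 1² + 0² + 5² = 26
26 = (4,2)_6 → 4² + 2² = 20
20 = (3,2)_6 → 3² + 2² = 13
13 = (2,1)_6 → 2² + 1² = 5
5 = (5)_6 → 5² = 25
25 = (4,1)_6 → 4² + 1² = 17  — 17 repeats.
That took 13 steps.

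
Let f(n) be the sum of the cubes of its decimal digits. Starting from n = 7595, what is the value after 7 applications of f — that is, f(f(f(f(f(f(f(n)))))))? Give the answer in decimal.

7595 → 1322
1322 → 44
44 → 128
128 → 521
521 → 134
134 → 92
92 → 737

737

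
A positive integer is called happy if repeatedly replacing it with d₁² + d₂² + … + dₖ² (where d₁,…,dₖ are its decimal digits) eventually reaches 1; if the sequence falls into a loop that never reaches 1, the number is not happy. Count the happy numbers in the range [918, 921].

918: 918 → 146 → 53 → 34 → 25 → 29 → 85 → 89 → 145 → 42 → 20 → 4 → 16 → 37 → 58 → 89  (repeats 89)
919: 919 → 163 → 46 → 52 → 29 → 85 → 89 → 145 → 42 → 20 → 4 → 16 → 37 → 58 → 89  (repeats 89)
920: 920 → 85 → 89 → 145 → 42 → 20 → 4 → 16 → 37 → 58 → 89  (repeats 89)
921: 921 → 86 → 100 → 1  (reaches 1)
happy: 921

1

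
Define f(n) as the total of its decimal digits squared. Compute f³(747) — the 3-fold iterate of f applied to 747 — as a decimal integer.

747 → 7² + 4² + 7² = 49 + 16 + 49 = 114
114 → 1² + 1² + 4² = 1 + 1 + 16 = 18
18 → 1² + 8² = 1 + 64 = 65

65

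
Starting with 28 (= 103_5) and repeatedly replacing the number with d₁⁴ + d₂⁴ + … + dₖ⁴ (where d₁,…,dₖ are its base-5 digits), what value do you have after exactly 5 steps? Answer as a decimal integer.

594

28 = (1,0,3)_5 → 1⁴ + 0⁴ + 3⁴ = 1 + 0 + 81 = 82
82 = (3,1,2)_5 → 3⁴ + 1⁴ + 2⁴ = 81 + 1 + 16 = 98
98 = (3,4,3)_5 → 3⁴ + 4⁴ + 3⁴ = 81 + 256 + 81 = 418
418 = (3,1,3,3)_5 → 3⁴ + 1⁴ + 3⁴ + 3⁴ = 81 + 1 + 81 + 81 = 244
244 = (1,4,3,4)_5 → 1⁴ + 4⁴ + 3⁴ + 4⁴ = 1 + 256 + 81 + 256 = 594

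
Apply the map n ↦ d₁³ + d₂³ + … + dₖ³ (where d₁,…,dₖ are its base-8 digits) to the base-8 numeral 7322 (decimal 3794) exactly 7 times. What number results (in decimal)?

476

3794 = (7,3,2,2)_8 → 386
386 = (6,0,2)_8 → 224
224 = (3,4,0)_8 → 91
91 = (1,3,3)_8 → 55
55 = (6,7)_8 → 559
559 = (1,0,5,7)_8 → 469
469 = (7,2,5)_8 → 476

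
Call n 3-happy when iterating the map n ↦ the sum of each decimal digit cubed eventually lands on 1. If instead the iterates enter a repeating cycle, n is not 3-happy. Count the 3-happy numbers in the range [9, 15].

1

9: 9 → 729 → 1080 → 513 → 153 → 153  (repeats 153)
10: 10 → 1  (reaches 1)
11: 11 → 2 → 8 → 512 → 134 → 92 → 737 → 713 → 371 → 371  (repeats 371)
12: 12 → 9 → 729 → 1080 → 513 → 153 → 153  (repeats 153)
13: 13 → 28 → 520 → 133 → 55 → 250 → 133  (repeats 133)
14: 14 → 65 → 341 → 92 → 737 → 713 → 371 → 371  (repeats 371)
15: 15 → 126 → 225 → 141 → 66 → 432 → 99 → 1458 → 702 → 351 → 153 → 153  (repeats 153)
3-happy: 10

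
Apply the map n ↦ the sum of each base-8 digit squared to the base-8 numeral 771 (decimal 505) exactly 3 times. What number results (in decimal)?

13

505 = (7,7,1)_8 → 7² + 7² + 1² = 99
99 = (1,4,3)_8 → 1² + 4² + 3² = 26
26 = (3,2)_8 → 3² + 2² = 13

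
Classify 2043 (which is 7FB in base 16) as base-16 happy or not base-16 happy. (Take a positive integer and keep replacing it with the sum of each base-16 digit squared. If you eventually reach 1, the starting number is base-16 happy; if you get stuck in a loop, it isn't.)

2043 = (7,15,11)_16 → 7² + 15² + 11² = 49 + 225 + 121 = 395
395 = (1,8,11)_16 → 1² + 8² + 11² = 1 + 64 + 121 = 186
186 = (11,10)_16 → 11² + 10² = 121 + 100 = 221
221 = (13,13)_16 → 13² + 13² = 169 + 169 = 338
338 = (1,5,2)_16 → 1² + 5² + 2² = 1 + 25 + 4 = 30
30 = (1,14)_16 → 1² + 14² = 1 + 196 = 197
197 = (12,5)_16 → 12² + 5² = 144 + 25 = 169
169 = (10,9)_16 → 10² + 9² = 100 + 81 = 181
181 = (11,5)_16 → 11² + 5² = 121 + 25 = 146
146 = (9,2)_16 → 9² + 2² = 81 + 4 = 85
85 = (5,5)_16 → 5² + 5² = 25 + 25 = 50
50 = (3,2)_16 → 3² + 2² = 9 + 4 = 13
13 = (13)_16 → 13² = 169  — 169 already seen; the sequence cycles without reaching 1.

not base-16 happy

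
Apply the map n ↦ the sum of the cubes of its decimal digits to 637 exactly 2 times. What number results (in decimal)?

637 → 586
586 → 853

853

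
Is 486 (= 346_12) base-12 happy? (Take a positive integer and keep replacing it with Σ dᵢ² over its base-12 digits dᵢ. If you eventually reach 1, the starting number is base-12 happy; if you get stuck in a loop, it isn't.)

486 = (3,4,6)_12 → 3² + 4² + 6² = 9 + 16 + 36 = 61
61 = (5,1)_12 → 5² + 1² = 25 + 1 = 26
26 = (2,2)_12 → 2² + 2² = 4 + 4 = 8
8 = (8)_12 → 8² = 64
64 = (5,4)_12 → 5² + 4² = 25 + 16 = 41
41 = (3,5)_12 → 3² + 5² = 9 + 25 = 34
34 = (2,10)_12 → 2² + 10² = 4 + 100 = 104
104 = (8,8)_12 → 8² + 8² = 64 + 64 = 128
128 = (10,8)_12 → 10² + 8² = 100 + 64 = 164
164 = (1,1,8)_12 → 1² + 1² + 8² = 1 + 1 + 64 = 66
66 = (5,6)_12 → 5² + 6² = 25 + 36 = 61  — 61 already seen; the sequence cycles without reaching 1.

not base-12 happy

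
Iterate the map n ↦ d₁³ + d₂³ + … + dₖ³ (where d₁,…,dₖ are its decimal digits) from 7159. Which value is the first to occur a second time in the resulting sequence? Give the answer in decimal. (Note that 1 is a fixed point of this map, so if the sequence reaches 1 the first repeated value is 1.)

7159 → 7³ + 1³ + 5³ + 9³ = 1198
1198 → 1³ + 1³ + 9³ + 8³ = 1243
1243 → 1³ + 2³ + 4³ + 3³ = 100
100 → 1³ + 0³ + 0³ = 1  — reached the fixed point 1.
1 → 1, so 1 is the first repeated value.

1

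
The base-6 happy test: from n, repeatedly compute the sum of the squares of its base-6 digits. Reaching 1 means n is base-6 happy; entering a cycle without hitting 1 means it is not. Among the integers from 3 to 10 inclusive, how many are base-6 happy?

1

3: 3 → 9 → 10 → 17 → 29 → 41 → 26 → 20 → 13 → 5 → 25 → 17  (repeats 17)
4: 4 → 16 → 20 → 13 → 5 → 25 → 17 → 29 → 41 → 26 → 20  (repeats 20)
5: 5 → 25 → 17 → 29 → 41 → 26 → 20 → 13 → 5  (repeats 5)
6: 6 → 1  (reaches 1)
7: 7 → 2 → 4 → 16 → 20 → 13 → 5 → 25 → 17 → 29 → 41 → 26 → 20  (repeats 20)
8: 8 → 5 → 25 → 17 → 29 → 41 → 26 → 20 → 13 → 5  (repeats 5)
9: 9 → 10 → 17 → 29 → 41 → 26 → 20 → 13 → 5 → 25 → 17  (repeats 17)
10: 10 → 17 → 29 → 41 → 26 → 20 → 13 → 5 → 25 → 17  (repeats 17)
base-6 happy: 6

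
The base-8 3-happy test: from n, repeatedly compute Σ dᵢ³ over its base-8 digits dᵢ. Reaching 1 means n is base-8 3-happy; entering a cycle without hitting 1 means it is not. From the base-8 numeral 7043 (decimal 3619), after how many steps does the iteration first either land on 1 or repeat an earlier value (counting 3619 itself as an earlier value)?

3619 = (7,0,4,3)_8 → 434
434 = (6,6,2)_8 → 440
440 = (6,7,0)_8 → 559
559 = (1,0,5,7)_8 → 469
469 = (7,2,5)_8 → 476
476 = (7,3,4)_8 → 434  — 434 repeats.
That took 6 steps.

6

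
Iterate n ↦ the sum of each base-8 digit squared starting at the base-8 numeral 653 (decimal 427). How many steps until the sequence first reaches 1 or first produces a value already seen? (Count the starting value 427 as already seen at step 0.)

427 = (6,5,3)_8 → 6² + 5² + 3² = 36 + 25 + 9 = 70
70 = (1,0,6)_8 → 1² + 0² + 6² = 1 + 0 + 36 = 37
37 = (4,5)_8 → 4² + 5² = 16 + 25 = 41
41 = (5,1)_8 → 5² + 1² = 25 + 1 = 26
26 = (3,2)_8 → 3² + 2² = 9 + 4 = 13
13 = (1,5)_8 → 1² + 5² = 1 + 25 = 26  — 26 repeats.
That took 6 steps.

6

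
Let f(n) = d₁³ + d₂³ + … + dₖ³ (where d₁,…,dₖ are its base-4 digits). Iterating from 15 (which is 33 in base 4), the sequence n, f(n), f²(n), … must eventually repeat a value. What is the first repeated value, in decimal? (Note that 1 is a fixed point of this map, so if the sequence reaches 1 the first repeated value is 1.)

15 = (3,3)_4 → 3³ + 3³ = 27 + 27 = 54
54 = (3,1,2)_4 → 3³ + 1³ + 2³ = 27 + 1 + 8 = 36
36 = (2,1,0)_4 → 2³ + 1³ + 0³ = 8 + 1 + 0 = 9
9 = (2,1)_4 → 2³ + 1³ = 8 + 1 = 9  — 9 already appeared earlier.

9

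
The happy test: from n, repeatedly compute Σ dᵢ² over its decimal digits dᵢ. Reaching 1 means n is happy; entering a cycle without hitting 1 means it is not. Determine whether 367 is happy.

367 → 94
94 → 97
97 → 130
130 → 10
10 → 1  — reached 1.

happy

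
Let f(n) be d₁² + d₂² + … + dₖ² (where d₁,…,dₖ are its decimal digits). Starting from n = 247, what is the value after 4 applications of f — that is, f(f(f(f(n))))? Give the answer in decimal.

26

247 → 2² + 4² + 7² = 69
69 → 6² + 9² = 117
117 → 1² + 1² + 7² = 51
51 → 5² + 1² = 26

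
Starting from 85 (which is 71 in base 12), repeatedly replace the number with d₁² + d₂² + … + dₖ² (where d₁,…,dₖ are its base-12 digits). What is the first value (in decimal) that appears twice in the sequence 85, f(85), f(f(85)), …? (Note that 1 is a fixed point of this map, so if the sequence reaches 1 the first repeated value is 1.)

85 = (7,1)_12 → 50
50 = (4,2)_12 → 20
20 = (1,8)_12 → 65
65 = (5,5)_12 → 50  — 50 already appeared earlier.

50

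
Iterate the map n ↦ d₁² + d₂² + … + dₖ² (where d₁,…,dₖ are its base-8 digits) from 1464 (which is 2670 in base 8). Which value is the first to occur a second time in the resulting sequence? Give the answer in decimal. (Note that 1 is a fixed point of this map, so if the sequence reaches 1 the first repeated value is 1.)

10

1464 = (2,6,7,0)_8 → 2² + 6² + 7² + 0² = 89
89 = (1,3,1)_8 → 1² + 3² + 1² = 11
11 = (1,3)_8 → 1² + 3² = 10
10 = (1,2)_8 → 1² + 2² = 5
5 = (5)_8 → 5² = 25
25 = (3,1)_8 → 3² + 1² = 10  — 10 already appeared earlier.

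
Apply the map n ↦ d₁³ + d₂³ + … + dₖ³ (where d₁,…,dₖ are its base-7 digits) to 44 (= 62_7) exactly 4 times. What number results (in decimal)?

92

44 = (6,2)_7 → 224
224 = (4,4,0)_7 → 128
128 = (2,4,2)_7 → 80
80 = (1,4,3)_7 → 92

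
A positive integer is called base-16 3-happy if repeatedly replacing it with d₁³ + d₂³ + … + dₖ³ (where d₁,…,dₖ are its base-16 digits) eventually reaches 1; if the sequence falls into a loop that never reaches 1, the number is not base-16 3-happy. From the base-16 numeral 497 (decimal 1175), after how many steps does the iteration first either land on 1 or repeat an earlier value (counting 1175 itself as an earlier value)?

11

1175 = (4,9,7)_16 → 4³ + 9³ + 7³ = 1136
1136 = (4,7,0)_16 → 4³ + 7³ + 0³ = 407
407 = (1,9,7)_16 → 1³ + 9³ + 7³ = 1073
1073 = (4,3,1)_16 → 4³ + 3³ + 1³ = 92
92 = (5,12)_16 → 5³ + 12³ = 1853
1853 = (7,3,13)_16 → 7³ + 3³ + 13³ = 2567
2567 = (10,0,7)_16 → 10³ + 0³ + 7³ = 1343
1343 = (5,3,15)_16 → 5³ + 3³ + 15³ = 3527
3527 = (13,12,7)_16 → 13³ + 12³ + 7³ = 4268
4268 = (1,0,10,12)_16 → 1³ + 0³ + 10³ + 12³ = 2729
2729 = (10,10,9)_16 → 10³ + 10³ + 9³ = 2729  — 2729 repeats.
That took 11 steps.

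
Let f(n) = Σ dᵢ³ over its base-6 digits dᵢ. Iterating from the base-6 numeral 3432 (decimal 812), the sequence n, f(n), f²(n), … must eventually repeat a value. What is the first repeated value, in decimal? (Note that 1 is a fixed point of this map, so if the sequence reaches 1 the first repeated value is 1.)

28

812 = (3,4,3,2)_6 → 3³ + 4³ + 3³ + 2³ = 27 + 64 + 27 + 8 = 126
126 = (3,3,0)_6 → 3³ + 3³ + 0³ = 27 + 27 + 0 = 54
54 = (1,3,0)_6 → 1³ + 3³ + 0³ = 1 + 27 + 0 = 28
28 = (4,4)_6 → 4³ + 4³ = 64 + 64 = 128
128 = (3,3,2)_6 → 3³ + 3³ + 2³ = 27 + 27 + 8 = 62
62 = (1,4,2)_6 → 1³ + 4³ + 2³ = 1 + 64 + 8 = 73
73 = (2,0,1)_6 → 2³ + 0³ + 1³ = 8 + 0 + 1 = 9
9 = (1,3)_6 → 1³ + 3³ = 1 + 27 = 28  — 28 already appeared earlier.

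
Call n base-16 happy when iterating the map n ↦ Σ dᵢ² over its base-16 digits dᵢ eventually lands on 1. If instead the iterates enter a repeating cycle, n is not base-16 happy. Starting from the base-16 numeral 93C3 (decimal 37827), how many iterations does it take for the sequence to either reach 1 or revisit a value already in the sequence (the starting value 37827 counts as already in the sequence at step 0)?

12

37827 = (9,3,12,3)_16 → 9² + 3² + 12² + 3² = 81 + 9 + 144 + 9 = 243
243 = (15,3)_16 → 15² + 3² = 225 + 9 = 234
234 = (14,10)_16 → 14² + 10² = 196 + 100 = 296
296 = (1,2,8)_16 → 1² + 2² + 8² = 1 + 4 + 64 = 69
69 = (4,5)_16 → 4² + 5² = 16 + 25 = 41
41 = (2,9)_16 → 2² + 9² = 4 + 81 = 85
85 = (5,5)_16 → 5² + 5² = 25 + 25 = 50
50 = (3,2)_16 → 3² + 2² = 9 + 4 = 13
13 = (13)_16 → 13² = 169
169 = (10,9)_16 → 10² + 9² = 100 + 81 = 181
181 = (11,5)_16 → 11² + 5² = 121 + 25 = 146
146 = (9,2)_16 → 9² + 2² = 81 + 4 = 85  — 85 repeats.
That took 12 steps.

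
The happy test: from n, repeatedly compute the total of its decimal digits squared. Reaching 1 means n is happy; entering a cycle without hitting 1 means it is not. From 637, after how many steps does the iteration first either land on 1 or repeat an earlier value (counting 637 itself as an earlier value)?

637 → 6² + 3² + 7² = 94
94 → 9² + 4² = 97
97 → 9² + 7² = 130
130 → 1² + 3² + 0² = 10
10 → 1² + 0² = 1  — reached 1.
That took 5 steps.

5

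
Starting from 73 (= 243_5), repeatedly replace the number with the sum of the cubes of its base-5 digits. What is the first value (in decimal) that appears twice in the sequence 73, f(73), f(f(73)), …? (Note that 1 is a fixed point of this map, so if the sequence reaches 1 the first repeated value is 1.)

73 = (2,4,3)_5 → 2³ + 4³ + 3³ = 99
99 = (3,4,4)_5 → 3³ + 4³ + 4³ = 155
155 = (1,1,1,0)_5 → 1³ + 1³ + 1³ + 0³ = 3
3 = (3)_5 → 3³ = 27
27 = (1,0,2)_5 → 1³ + 0³ + 2³ = 9
9 = (1,4)_5 → 1³ + 4³ = 65
65 = (2,3,0)_5 → 2³ + 3³ + 0³ = 35
35 = (1,2,0)_5 → 1³ + 2³ + 0³ = 9  — 9 already appeared earlier.

9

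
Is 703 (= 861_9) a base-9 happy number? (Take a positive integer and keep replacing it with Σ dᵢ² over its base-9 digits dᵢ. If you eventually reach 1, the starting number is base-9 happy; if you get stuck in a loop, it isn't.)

703 = (8,6,1)_9 → 8² + 6² + 1² = 64 + 36 + 1 = 101
101 = (1,2,2)_9 → 1² + 2² + 2² = 1 + 4 + 4 = 9
9 = (1,0)_9 → 1² + 0² = 1 + 0 = 1  — reached 1.

base-9 happy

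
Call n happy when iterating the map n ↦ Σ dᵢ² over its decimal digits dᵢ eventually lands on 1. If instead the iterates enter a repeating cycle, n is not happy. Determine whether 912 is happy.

happy

912 → 9² + 1² + 2² = 86
86 → 8² + 6² = 100
100 → 1² + 0² + 0² = 1  — reached 1.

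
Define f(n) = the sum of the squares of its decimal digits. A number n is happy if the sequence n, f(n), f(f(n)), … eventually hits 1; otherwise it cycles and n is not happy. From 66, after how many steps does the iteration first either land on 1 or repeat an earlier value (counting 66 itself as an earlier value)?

15

66 → 6² + 6² = 72
72 → 7² + 2² = 53
53 → 5² + 3² = 34
34 → 3² + 4² = 25
25 → 2² + 5² = 29
29 → 2² + 9² = 85
85 → 8² + 5² = 89
89 → 8² + 9² = 145
145 → 1² + 4² + 5² = 42
42 → 4² + 2² = 20
20 → 2² + 0² = 4
4 → 4² = 16
16 → 1² + 6² = 37
37 → 3² + 7² = 58
58 → 5² + 8² = 89  — 89 repeats.
That took 15 steps.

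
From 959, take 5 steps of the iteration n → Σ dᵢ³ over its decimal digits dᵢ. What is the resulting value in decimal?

881

959 → 9³ + 5³ + 9³ = 1583
1583 → 1³ + 5³ + 8³ + 3³ = 665
665 → 6³ + 6³ + 5³ = 557
557 → 5³ + 5³ + 7³ = 593
593 → 5³ + 9³ + 3³ = 881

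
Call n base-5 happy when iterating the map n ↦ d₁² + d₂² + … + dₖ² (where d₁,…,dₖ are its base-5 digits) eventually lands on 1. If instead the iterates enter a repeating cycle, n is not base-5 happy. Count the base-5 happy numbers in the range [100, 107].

1

100: 100 → 16 → 10 → 4 → 16  (repeats 16)
101: 101 → 17 → 13 → 13  (repeats 13)
102: 102 → 20 → 16 → 10 → 4 → 16  (repeats 16)
103: 103 → 25 → 1  (reaches 1)
104: 104 → 32 → 6 → 2 → 4 → 16 → 10 → 4  (repeats 4)
105: 105 → 17 → 13 → 13  (repeats 13)
106: 106 → 18 → 18  (repeats 18)
107: 107 → 21 → 17 → 13 → 13  (repeats 13)
base-5 happy: 103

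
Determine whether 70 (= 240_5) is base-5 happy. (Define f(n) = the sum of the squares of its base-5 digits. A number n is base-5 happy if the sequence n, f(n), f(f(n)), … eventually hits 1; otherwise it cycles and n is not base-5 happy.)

70 = (2,4,0)_5 → 2² + 4² + 0² = 20
20 = (4,0)_5 → 4² + 0² = 16
16 = (3,1)_5 → 3² + 1² = 10
10 = (2,0)_5 → 2² + 0² = 4
4 = (4)_5 → 4² = 16  — 16 already seen; the sequence cycles without reaching 1.

not base-5 happy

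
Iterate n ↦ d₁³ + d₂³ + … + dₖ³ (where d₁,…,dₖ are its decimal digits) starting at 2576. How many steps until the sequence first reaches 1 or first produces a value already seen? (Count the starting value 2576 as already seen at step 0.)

10

2576 → 2³ + 5³ + 7³ + 6³ = 692
692 → 6³ + 9³ + 2³ = 953
953 → 9³ + 5³ + 3³ = 881
881 → 8³ + 8³ + 1³ = 1025
1025 → 1³ + 0³ + 2³ + 5³ = 134
134 → 1³ + 3³ + 4³ = 92
92 → 9³ + 2³ = 737
737 → 7³ + 3³ + 7³ = 713
713 → 7³ + 1³ + 3³ = 371
371 → 3³ + 7³ + 1³ = 371  — 371 repeats.
That took 10 steps.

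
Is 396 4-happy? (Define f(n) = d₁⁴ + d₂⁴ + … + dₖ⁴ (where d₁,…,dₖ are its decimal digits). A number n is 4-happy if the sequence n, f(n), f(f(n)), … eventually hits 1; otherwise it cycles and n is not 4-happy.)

not 4-happy

396 → 3⁴ + 9⁴ + 6⁴ = 81 + 6561 + 1296 = 7938
7938 → 7⁴ + 9⁴ + 3⁴ + 8⁴ = 2401 + 6561 + 81 + 4096 = 13139
13139 → 1⁴ + 3⁴ + 1⁴ + 3⁴ + 9⁴ = 1 + 81 + 1 + 81 + 6561 = 6725
6725 → 6⁴ + 7⁴ + 2⁴ + 5⁴ = 1296 + 2401 + 16 + 625 = 4338
4338 → 4⁴ + 3⁴ + 3⁴ + 8⁴ = 256 + 81 + 81 + 4096 = 4514
4514 → 4⁴ + 5⁴ + 1⁴ + 4⁴ = 256 + 625 + 1 + 256 = 1138
1138 → 1⁴ + 1⁴ + 3⁴ + 8⁴ = 1 + 1 + 81 + 4096 = 4179
4179 → 4⁴ + 1⁴ + 7⁴ + 9⁴ = 256 + 1 + 2401 + 6561 = 9219
9219 → 9⁴ + 2⁴ + 1⁴ + 9⁴ = 6561 + 16 + 1 + 6561 = 13139  — 13139 already seen; the sequence cycles without reaching 1.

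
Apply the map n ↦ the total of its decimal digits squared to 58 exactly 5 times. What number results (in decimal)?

4

58 → 5² + 8² = 25 + 64 = 89
89 → 8² + 9² = 64 + 81 = 145
145 → 1² + 4² + 5² = 1 + 16 + 25 = 42
42 → 4² + 2² = 16 + 4 = 20
20 → 2² + 0² = 4 + 0 = 4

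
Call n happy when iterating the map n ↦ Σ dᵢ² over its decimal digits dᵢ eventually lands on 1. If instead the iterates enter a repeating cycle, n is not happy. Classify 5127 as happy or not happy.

5127 → 5² + 1² + 2² + 7² = 79
79 → 7² + 9² = 130
130 → 1² + 3² + 0² = 10
10 → 1² + 0² = 1  — reached 1.

happy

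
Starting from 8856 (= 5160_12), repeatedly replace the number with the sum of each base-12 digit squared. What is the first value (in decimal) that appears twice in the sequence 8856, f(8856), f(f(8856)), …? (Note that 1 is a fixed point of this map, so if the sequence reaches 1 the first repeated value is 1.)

29

8856 = (5,1,6,0)_12 → 5² + 1² + 6² + 0² = 25 + 1 + 36 + 0 = 62
62 = (5,2)_12 → 5² + 2² = 25 + 4 = 29
29 = (2,5)_12 → 2² + 5² = 4 + 25 = 29  — 29 already appeared earlier.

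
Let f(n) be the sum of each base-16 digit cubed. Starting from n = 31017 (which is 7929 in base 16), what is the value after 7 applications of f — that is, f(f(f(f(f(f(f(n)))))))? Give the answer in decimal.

31017 = (7,9,2,9)_16 → 7³ + 9³ + 2³ + 9³ = 343 + 729 + 8 + 729 = 1809
1809 = (7,1,1)_16 → 7³ + 1³ + 1³ = 343 + 1 + 1 = 345
345 = (1,5,9)_16 → 1³ + 5³ + 9³ = 1 + 125 + 729 = 855
855 = (3,5,7)_16 → 3³ + 5³ + 7³ = 27 + 125 + 343 = 495
495 = (1,14,15)_16 → 1³ + 14³ + 15³ = 1 + 2744 + 3375 = 6120
6120 = (1,7,14,8)_16 → 1³ + 7³ + 14³ + 8³ = 1 + 343 + 2744 + 512 = 3600
3600 = (14,1,0)_16 → 14³ + 1³ + 0³ = 2744 + 1 + 0 = 2745

2745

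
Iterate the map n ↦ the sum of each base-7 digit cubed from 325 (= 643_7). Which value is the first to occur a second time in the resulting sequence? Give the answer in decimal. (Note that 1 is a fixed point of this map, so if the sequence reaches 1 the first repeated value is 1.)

1

325 = (6,4,3)_7 → 6³ + 4³ + 3³ = 216 + 64 + 27 = 307
307 = (6,1,6)_7 → 6³ + 1³ + 6³ = 216 + 1 + 216 = 433
433 = (1,1,5,6)_7 → 1³ + 1³ + 5³ + 6³ = 1 + 1 + 125 + 216 = 343
343 = (1,0,0,0)_7 → 1³ + 0³ + 0³ + 0³ = 1 + 0 + 0 + 0 = 1  — reached the fixed point 1.
1 → 1, so 1 is the first repeated value.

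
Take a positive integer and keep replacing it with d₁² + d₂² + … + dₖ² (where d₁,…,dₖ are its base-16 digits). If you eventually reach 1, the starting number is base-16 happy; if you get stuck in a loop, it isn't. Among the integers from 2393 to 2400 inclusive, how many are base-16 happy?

3

2393: 2393 → 187 → 242 → 229 → 221 → 338 → 30 → 197 → 169 → 181 → 146 → 85 → 50 → 13 → 169  — not base-16 happy
2394: 2394 → 206 → 340 → 42 → 104 → 100 → 52 → 25 → 82 → 29 → 170 → 200 → 208 → 169 → 181 → 146 → 85 → 50 → 13 → 169  — not base-16 happy
2395: 2395 → 227 → 205 → 313 → 91 → 146 → 85 → 50 → 13 → 169 → 181 → 146  — not base-16 happy
2396: 2396 → 250 → 325 → 42 → 104 → 100 → 52 → 25 → 82 → 29 → 170 → 200 → 208 → 169 → 181 → 146 → 85 → 50 → 13 → 169  — not base-16 happy
2397: 2397 → 275 → 11 → 121 → 130 → 68 → 32 → 4 → 16 → 1  — base-16 happy
2398: 2398 → 302 → 201 → 225 → 197 → 169 → 181 → 146 → 85 → 50 → 13 → 169  — not base-16 happy
2399: 2399 → 331 → 138 → 164 → 116 → 65 → 17 → 2 → 4 → 16 → 1  — base-16 happy
2400: 2400 → 117 → 74 → 116 → 65 → 17 → 2 → 4 → 16 → 1  — base-16 happy
base-16 happy: 2397, 2399, 2400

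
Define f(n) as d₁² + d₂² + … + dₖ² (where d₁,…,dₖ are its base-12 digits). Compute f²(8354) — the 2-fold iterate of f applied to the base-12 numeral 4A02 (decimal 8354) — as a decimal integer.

100

8354 = (4,10,0,2)_12 → 4² + 10² + 0² + 2² = 120
120 = (10,0)_12 → 10² + 0² = 100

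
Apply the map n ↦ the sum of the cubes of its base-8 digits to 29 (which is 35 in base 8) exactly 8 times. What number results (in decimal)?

29 = (3,5)_8 → 152
152 = (2,3,0)_8 → 35
35 = (4,3)_8 → 91
91 = (1,3,3)_8 → 55
55 = (6,7)_8 → 559
559 = (1,0,5,7)_8 → 469
469 = (7,2,5)_8 → 476
476 = (7,3,4)_8 → 434

434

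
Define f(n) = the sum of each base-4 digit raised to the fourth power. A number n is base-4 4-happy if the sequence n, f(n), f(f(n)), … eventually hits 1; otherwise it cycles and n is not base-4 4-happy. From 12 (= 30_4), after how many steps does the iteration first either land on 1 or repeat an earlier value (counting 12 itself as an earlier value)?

12 = (3,0)_4 → 3⁴ + 0⁴ = 81
81 = (1,1,0,1)_4 → 1⁴ + 1⁴ + 0⁴ + 1⁴ = 3
3 = (3)_4 → 3⁴ = 81  — 81 repeats.
That took 3 steps.

3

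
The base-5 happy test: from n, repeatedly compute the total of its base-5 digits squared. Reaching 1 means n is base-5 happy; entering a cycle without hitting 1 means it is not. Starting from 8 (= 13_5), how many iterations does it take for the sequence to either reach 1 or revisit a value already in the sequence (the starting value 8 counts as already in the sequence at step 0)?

4

8 = (1,3)_5 → 1² + 3² = 10
10 = (2,0)_5 → 2² + 0² = 4
4 = (4)_5 → 4² = 16
16 = (3,1)_5 → 3² + 1² = 10  — 10 repeats.
That took 4 steps.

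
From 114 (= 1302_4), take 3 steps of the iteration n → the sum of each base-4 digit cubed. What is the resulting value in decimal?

114 = (1,3,0,2)_4 → 1³ + 3³ + 0³ + 2³ = 36
36 = (2,1,0)_4 → 2³ + 1³ + 0³ = 9
9 = (2,1)_4 → 2³ + 1³ = 9

9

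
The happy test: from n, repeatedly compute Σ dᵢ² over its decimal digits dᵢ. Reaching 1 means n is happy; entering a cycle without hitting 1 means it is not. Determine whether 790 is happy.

happy

790 → 7² + 9² + 0² = 49 + 81 + 0 = 130
130 → 1² + 3² + 0² = 1 + 9 + 0 = 10
10 → 1² + 0² = 1 + 0 = 1  — reached 1.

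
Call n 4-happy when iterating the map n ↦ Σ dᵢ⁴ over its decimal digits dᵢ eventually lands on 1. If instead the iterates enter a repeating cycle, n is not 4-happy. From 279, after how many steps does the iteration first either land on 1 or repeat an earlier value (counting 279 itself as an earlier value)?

11

279 → 2⁴ + 7⁴ + 9⁴ = 16 + 2401 + 6561 = 8978
8978 → 8⁴ + 9⁴ + 7⁴ + 8⁴ = 4096 + 6561 + 2401 + 4096 = 17154
17154 → 1⁴ + 7⁴ + 1⁴ + 5⁴ + 4⁴ = 1 + 2401 + 1 + 625 + 256 = 3284
3284 → 3⁴ + 2⁴ + 8⁴ + 4⁴ = 81 + 16 + 4096 + 256 = 4449
4449 → 4⁴ + 4⁴ + 4⁴ + 9⁴ = 256 + 256 + 256 + 6561 = 7329
7329 → 7⁴ + 3⁴ + 2⁴ + 9⁴ = 2401 + 81 + 16 + 6561 = 9059
9059 → 9⁴ + 0⁴ + 5⁴ + 9⁴ = 6561 + 0 + 625 + 6561 = 13747
13747 → 1⁴ + 3⁴ + 7⁴ + 4⁴ + 7⁴ = 1 + 81 + 2401 + 256 + 2401 = 5140
5140 → 5⁴ + 1⁴ + 4⁴ + 0⁴ = 625 + 1 + 256 + 0 = 882
882 → 8⁴ + 8⁴ + 2⁴ = 4096 + 4096 + 16 = 8208
8208 → 8⁴ + 2⁴ + 0⁴ + 8⁴ = 4096 + 16 + 0 + 4096 = 8208  — 8208 repeats.
That took 11 steps.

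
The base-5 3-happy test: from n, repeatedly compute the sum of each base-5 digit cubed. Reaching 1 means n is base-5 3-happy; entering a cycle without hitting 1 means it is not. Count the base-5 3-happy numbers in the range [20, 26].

20: 20 → 64 → 80 → 28 → 28  (repeats 28)
21: 21 → 65 → 35 → 9 → 65  (repeats 65)
22: 22 → 72 → 80 → 28 → 28  (repeats 28)
23: 23 → 91 → 55 → 9 → 65 → 35 → 9  (repeats 9)
24: 24 → 128 → 28 → 28  (repeats 28)
25: 25 → 1  (reaches 1)
26: 26 → 2 → 8 → 28 → 28  (repeats 28)
base-5 3-happy: 25

1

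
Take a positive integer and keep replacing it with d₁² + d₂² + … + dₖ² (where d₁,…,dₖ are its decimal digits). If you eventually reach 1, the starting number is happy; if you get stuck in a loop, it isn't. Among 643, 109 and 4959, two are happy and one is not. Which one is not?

643

643: 643 → 61 → 37 → 58 → 89 → 145 → 42 → 20 → 4 → 16 → 37  — repeats 37 (not happy)
109: 109 → 82 → 68 → 100 → 1  — reaches 1 (happy)
4959: 4959 → 203 → 13 → 10 → 1  — reaches 1 (happy)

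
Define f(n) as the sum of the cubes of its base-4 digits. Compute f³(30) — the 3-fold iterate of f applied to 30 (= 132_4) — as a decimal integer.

9

30 = (1,3,2)_4 → 1³ + 3³ + 2³ = 36
36 = (2,1,0)_4 → 2³ + 1³ + 0³ = 9
9 = (2,1)_4 → 2³ + 1³ = 9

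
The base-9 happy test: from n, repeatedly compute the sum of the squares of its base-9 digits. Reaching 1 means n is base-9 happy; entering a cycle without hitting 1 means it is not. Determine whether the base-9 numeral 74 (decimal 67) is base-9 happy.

67 = (7,4)_9 → 65
65 = (7,2)_9 → 53
53 = (5,8)_9 → 89
89 = (1,0,8)_9 → 65  — 65 already seen; the sequence cycles without reaching 1.

not base-9 happy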